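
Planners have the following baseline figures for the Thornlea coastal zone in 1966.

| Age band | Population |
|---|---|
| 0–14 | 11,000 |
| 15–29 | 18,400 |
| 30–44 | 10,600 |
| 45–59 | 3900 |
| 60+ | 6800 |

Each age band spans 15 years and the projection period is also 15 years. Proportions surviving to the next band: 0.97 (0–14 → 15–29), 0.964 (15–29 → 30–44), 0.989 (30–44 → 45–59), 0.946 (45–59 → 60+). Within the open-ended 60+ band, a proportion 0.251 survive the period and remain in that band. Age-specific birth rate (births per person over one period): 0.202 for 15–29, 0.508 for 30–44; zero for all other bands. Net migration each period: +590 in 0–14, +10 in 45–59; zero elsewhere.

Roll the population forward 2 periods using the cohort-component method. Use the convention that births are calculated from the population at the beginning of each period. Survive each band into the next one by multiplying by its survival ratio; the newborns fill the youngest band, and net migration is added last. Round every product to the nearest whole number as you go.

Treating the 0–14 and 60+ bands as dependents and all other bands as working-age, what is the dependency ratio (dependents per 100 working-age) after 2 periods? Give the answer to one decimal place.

61.9

Period 1:
Births: 18400 × 0.202 = 3717 ; 10600 × 0.508 = 5385 → total 9102
15–29: 11000 × 0.97 = 10670
30–44: 18400 × 0.964 = 17738
45–59: 10600 × 0.989 = 10483
60+: 3900 × 0.946 + 6800 × 0.251 = 3689 + 1707 = 5396
Net migration: 0–14 + 590 → 9692; 45–59 + 10 → 10493
→ [9692, 10670, 17738, 10493, 5396]
Period 2:
Births: 10670 × 0.202 = 2155 ; 17738 × 0.508 = 9011 → total 11166
15–29: 9692 × 0.97 = 9401
30–44: 10670 × 0.964 = 10286
45–59: 17738 × 0.989 = 17543
60+: 10493 × 0.946 + 5396 × 0.251 = 9926 + 1354 = 11280
Net migration: 0–14 + 590 → 11756; 45–59 + 10 → 17553
→ [11756, 9401, 10286, 17553, 11280]
Dependents (band 0–14 + band 60+) = 11756 + 11280 = 23036; working-age = 37240; ratio = 23036/37240 × 100 = 61.9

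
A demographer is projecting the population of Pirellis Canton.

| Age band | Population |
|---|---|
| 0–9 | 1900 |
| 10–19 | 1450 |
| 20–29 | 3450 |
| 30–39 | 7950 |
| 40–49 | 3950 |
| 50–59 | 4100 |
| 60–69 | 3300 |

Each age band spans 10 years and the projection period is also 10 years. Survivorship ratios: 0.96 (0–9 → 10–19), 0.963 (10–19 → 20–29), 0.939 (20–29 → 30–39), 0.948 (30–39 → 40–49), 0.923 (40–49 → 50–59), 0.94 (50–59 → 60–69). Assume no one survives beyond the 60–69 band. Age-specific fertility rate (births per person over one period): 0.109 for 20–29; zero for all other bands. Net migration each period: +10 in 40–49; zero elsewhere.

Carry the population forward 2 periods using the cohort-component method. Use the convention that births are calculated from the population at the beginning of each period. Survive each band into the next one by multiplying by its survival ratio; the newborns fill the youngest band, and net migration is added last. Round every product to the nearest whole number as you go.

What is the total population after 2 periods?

17056

Call the groups 1 to 7, youngest first.
— Period 1 —
Births: 3450 × 0.109 = 376
Group 2: 1900 × 0.96 = 1824
Group 3: 1450 × 0.963 = 1396
Group 4: 3450 × 0.939 = 3240
Group 5: 7950 × 0.948 = 7537
Group 6: 3950 × 0.923 = 3646
Group 7: 4100 × 0.94 = 3854
Net migration: Group 5 + 10 → 7547
Giving 376 / 1824 / 1396 / 3240 / 7547 / 3646 / 3854.
— Period 2 —
Births: 1396 × 0.109 = 152
Group 2: 376 × 0.96 = 361
Group 3: 1824 × 0.963 = 1757
Group 4: 1396 × 0.939 = 1311
Group 5: 3240 × 0.948 = 3072
Group 6: 7547 × 0.923 = 6966
Group 7: 3646 × 0.94 = 3427
Net migration: Group 5 + 10 → 3082
Giving 152 / 361 / 1757 / 1311 / 3082 / 6966 / 3427.
Total after period 2: 152 + 361 + 1757 + 1311 + 3082 + 6966 + 3427 = 17056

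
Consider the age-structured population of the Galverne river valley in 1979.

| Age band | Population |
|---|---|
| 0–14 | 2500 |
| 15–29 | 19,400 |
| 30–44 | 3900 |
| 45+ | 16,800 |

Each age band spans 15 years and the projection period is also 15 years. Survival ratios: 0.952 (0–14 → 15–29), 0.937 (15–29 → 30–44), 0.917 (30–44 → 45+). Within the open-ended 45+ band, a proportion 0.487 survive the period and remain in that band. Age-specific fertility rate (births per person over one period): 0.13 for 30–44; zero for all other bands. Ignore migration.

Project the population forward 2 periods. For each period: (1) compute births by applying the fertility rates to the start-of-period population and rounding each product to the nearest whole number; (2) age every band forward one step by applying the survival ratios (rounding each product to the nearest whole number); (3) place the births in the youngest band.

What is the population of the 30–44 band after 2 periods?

2230

Period 1.
Births: 3900 × 0.13 = 507
15–29: 2500 × 0.952 = 2380
30–44: 19400 × 0.937 = 18178
45+: 3900 × 0.917 + 16800 × 0.487 = 3576 + 8182 = 11758
Population now: 0–14=507, 15–29=2380, 30–44=18178, 45+=11758
Period 2.
Births: 18178 × 0.13 = 2363
15–29: 507 × 0.952 = 483
30–44: 2380 × 0.937 = 2230
45+: 18178 × 0.917 + 11758 × 0.487 = 16669 + 5726 = 22395
Population now: 0–14=2363, 15–29=483, 30–44=2230, 45+=22395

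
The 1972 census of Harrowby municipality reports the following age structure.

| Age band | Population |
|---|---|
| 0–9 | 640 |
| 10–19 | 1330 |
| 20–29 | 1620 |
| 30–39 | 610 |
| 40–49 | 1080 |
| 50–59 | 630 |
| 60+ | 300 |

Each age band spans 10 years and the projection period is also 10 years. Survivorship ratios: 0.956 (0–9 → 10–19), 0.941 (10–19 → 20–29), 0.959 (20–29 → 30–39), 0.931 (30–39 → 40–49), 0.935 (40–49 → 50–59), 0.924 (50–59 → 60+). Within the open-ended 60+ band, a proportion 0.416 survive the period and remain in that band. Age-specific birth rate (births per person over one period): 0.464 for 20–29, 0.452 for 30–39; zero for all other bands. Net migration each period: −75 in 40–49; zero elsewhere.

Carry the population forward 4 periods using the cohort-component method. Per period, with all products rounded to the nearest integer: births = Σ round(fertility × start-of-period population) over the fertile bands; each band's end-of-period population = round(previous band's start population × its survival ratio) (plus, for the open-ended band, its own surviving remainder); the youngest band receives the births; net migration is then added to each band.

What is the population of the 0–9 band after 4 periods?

After projecting period 1:
Births: 1620 × 0.464 = 752  |  610 × 0.452 = 276 → total 1028
10–19: 640 × 0.956 = 612
20–29: 1330 × 0.941 = 1252
30–39: 1620 × 0.959 = 1554
40–49: 610 × 0.931 = 568
50–59: 1080 × 0.935 = 1010
60+: 630 × 0.924 + 300 × 0.416 = 582 + 125 = 707
Net migration: 40–49 − 75 → 493
End of period: [1028, 612, 1252, 1554, 493, 1010, 707]
After projecting period 2:
Births: 1252 × 0.464 = 581  |  1554 × 0.452 = 702 → total 1283
10–19: 1028 × 0.956 = 983
20–29: 612 × 0.941 = 576
30–39: 1252 × 0.959 = 1201
40–49: 1554 × 0.931 = 1447
50–59: 493 × 0.935 = 461
60+: 1010 × 0.924 + 707 × 0.416 = 933 + 294 = 1227
Net migration: 40–49 − 75 → 1372
End of period: [1283, 983, 576, 1201, 1372, 461, 1227]
After projecting period 3:
Births: 576 × 0.464 = 267  |  1201 × 0.452 = 543 → total 810
10–19: 1283 × 0.956 = 1227
20–29: 983 × 0.941 = 925
30–39: 576 × 0.959 = 552
40–49: 1201 × 0.931 = 1118
50–59: 1372 × 0.935 = 1283
60+: 461 × 0.924 + 1227 × 0.416 = 426 + 510 = 936
Net migration: 40–49 − 75 → 1043
End of period: [810, 1227, 925, 552, 1043, 1283, 936]
After projecting period 4:
Births: 925 × 0.464 = 429  |  552 × 0.452 = 250 → total 679
10–19: 810 × 0.956 = 774
20–29: 1227 × 0.941 = 1155
30–39: 925 × 0.959 = 887
40–49: 552 × 0.931 = 514
50–59: 1043 × 0.935 = 975
60+: 1283 × 0.924 + 936 × 0.416 = 1185 + 389 = 1574
Net migration: 40–49 − 75 → 439
End of period: [679, 774, 1155, 887, 439, 975, 1574]

679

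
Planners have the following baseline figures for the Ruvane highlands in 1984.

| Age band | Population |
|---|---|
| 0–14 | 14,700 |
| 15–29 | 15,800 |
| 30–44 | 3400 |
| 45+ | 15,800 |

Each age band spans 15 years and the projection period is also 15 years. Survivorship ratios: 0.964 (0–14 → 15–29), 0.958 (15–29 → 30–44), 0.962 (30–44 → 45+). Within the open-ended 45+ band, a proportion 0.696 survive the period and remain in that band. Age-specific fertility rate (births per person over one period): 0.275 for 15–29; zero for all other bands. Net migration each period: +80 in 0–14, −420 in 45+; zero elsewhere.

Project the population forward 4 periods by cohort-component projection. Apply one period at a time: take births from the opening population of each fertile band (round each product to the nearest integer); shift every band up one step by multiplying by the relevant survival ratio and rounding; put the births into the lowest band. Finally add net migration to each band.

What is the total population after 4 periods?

29843

(Groups numbered youngest = 1 to oldest = 4.)
Period 1:
Births: 15800 × 0.275 = 4345
Group 2: 14700 × 0.964 = 14171
Group 3: 15800 × 0.958 = 15136
Group 4: 3400 × 0.962 + 15800 × 0.696 = 3271 + 10997 = 14268
Net migration: Group 1 + 80 → 4425; Group 4 − 420 → 13848
→ [4425, 14171, 15136, 13848]
Period 2:
Births: 14171 × 0.275 = 3897
Group 2: 4425 × 0.964 = 4266
Group 3: 14171 × 0.958 = 13576
Group 4: 15136 × 0.962 + 13848 × 0.696 = 14561 + 9638 = 24199
Net migration: Group 1 + 80 → 3977; Group 4 − 420 → 23779
→ [3977, 4266, 13576, 23779]
Period 3:
Births: 4266 × 0.275 = 1173
Group 2: 3977 × 0.964 = 3834
Group 3: 4266 × 0.958 = 4087
Group 4: 13576 × 0.962 + 23779 × 0.696 = 13060 + 16550 = 29610
Net migration: Group 1 + 80 → 1253; Group 4 − 420 → 29190
→ [1253, 3834, 4087, 29190]
Period 4:
Births: 3834 × 0.275 = 1054
Group 2: 1253 × 0.964 = 1208
Group 3: 3834 × 0.958 = 3673
Group 4: 4087 × 0.962 + 29190 × 0.696 = 3932 + 20316 = 24248
Net migration: Group 1 + 80 → 1134; Group 4 − 420 → 23828
→ [1134, 1208, 3673, 23828]
Total after period 4: 1134 + 1208 + 3673 + 23828 = 29843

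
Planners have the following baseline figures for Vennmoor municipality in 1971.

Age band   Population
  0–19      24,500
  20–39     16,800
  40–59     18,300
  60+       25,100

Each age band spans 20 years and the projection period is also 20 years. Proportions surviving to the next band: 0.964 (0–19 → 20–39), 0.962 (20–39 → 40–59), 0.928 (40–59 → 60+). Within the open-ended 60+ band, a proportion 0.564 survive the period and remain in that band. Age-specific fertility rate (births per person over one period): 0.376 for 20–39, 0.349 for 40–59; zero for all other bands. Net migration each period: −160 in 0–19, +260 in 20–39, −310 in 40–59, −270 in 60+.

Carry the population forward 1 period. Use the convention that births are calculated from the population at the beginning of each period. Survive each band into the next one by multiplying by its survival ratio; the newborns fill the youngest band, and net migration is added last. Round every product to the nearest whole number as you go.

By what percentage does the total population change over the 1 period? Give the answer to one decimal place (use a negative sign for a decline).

-1.8

Let band 1 be 0–19 through band 4 = 60+.
Period 1:
Births: 16800 × 0.376 = 6317 ; 18300 × 0.349 = 6387 — total 12704
Band 2: 24500 × 0.964 = 23618
Band 3: 16800 × 0.962 = 16162
Band 4: 18300 × 0.928 + 25100 × 0.564 = 16982 + 14156 = 31138
Net migration: Band 1 − 160 → 12544; Band 2 + 260 → 23878; Band 3 − 310 → 15852; Band 4 − 270 → 30868
Giving 12544 / 23878 / 15852 / 30868.
Total: 84700 → 83142; change = -1558; percentage change = -1.8%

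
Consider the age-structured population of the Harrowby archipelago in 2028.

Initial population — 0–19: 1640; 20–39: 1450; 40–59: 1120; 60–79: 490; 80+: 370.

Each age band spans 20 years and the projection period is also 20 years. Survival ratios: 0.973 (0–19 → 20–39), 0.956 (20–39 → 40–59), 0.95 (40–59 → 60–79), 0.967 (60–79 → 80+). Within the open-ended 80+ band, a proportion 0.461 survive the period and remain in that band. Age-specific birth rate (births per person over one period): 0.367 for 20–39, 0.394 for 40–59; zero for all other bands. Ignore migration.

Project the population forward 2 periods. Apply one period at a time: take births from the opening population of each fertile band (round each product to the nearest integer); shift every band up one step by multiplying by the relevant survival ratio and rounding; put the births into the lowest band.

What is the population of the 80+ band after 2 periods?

[period 1]
Births: 1450 × 0.367 = 532, 1120 × 0.394 = 441 → 973
20–39: 1640 × 0.973 = 1596
40–59: 1450 × 0.956 = 1386
60–79: 1120 × 0.95 = 1064
80+: 490 × 0.967 + 370 × 0.461 = 474 + 171 = 645
→ [973, 1596, 1386, 1064, 645]
[period 2]
Births: 1596 × 0.367 = 586, 1386 × 0.394 = 546 → 1132
20–39: 973 × 0.973 = 947
40–59: 1596 × 0.956 = 1526
60–79: 1386 × 0.95 = 1317
80+: 1064 × 0.967 + 645 × 0.461 = 1029 + 297 = 1326
→ [1132, 947, 1526, 1317, 1326]

1326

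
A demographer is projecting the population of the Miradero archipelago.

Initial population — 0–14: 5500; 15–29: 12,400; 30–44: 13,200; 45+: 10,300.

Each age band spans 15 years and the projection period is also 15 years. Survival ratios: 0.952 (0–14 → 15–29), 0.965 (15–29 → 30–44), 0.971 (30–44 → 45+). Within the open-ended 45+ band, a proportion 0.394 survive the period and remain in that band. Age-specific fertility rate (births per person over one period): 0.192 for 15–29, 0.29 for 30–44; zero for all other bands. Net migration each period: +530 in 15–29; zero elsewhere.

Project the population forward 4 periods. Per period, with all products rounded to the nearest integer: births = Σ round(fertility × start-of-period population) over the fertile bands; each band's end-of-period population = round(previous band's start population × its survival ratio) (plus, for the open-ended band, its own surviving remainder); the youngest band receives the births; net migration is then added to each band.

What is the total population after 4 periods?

21702

Period 1.
Births: 12400 * 0.192 = 2381 ; 13200 * 0.29 = 3828 — total 6209
15–29: 5500 * 0.952 = 5236
30–44: 12400 * 0.965 = 11966
45+: 13200 * 0.971 + 10300 * 0.394 = 12817 + 4058 = 16875
Net migration: 15–29 + 530 → 5766
End of period: [6209, 5766, 11966, 16875]
Period 2.
Births: 5766 * 0.192 = 1107 ; 11966 * 0.29 = 3470 — total 4577
15–29: 6209 * 0.952 = 5911
30–44: 5766 * 0.965 = 5564
45+: 11966 * 0.971 + 16875 * 0.394 = 11619 + 6649 = 18268
Net migration: 15–29 + 530 → 6441
End of period: [4577, 6441, 5564, 18268]
Period 3.
Births: 6441 * 0.192 = 1237 ; 5564 * 0.29 = 1614 — total 2851
15–29: 4577 * 0.952 = 4357
30–44: 6441 * 0.965 = 6216
45+: 5564 * 0.971 + 18268 * 0.394 = 5403 + 7198 = 12601
Net migration: 15–29 + 530 → 4887
End of period: [2851, 4887, 6216, 12601]
Period 4.
Births: 4887 * 0.192 = 938 ; 6216 * 0.29 = 1803 — total 2741
15–29: 2851 * 0.952 = 2714
30–44: 4887 * 0.965 = 4716
45+: 6216 * 0.971 + 12601 * 0.394 = 6036 + 4965 = 11001
Net migration: 15–29 + 530 → 3244
End of period: [2741, 3244, 4716, 11001]
Total after period 4: 2741 + 3244 + 4716 + 11001 = 21702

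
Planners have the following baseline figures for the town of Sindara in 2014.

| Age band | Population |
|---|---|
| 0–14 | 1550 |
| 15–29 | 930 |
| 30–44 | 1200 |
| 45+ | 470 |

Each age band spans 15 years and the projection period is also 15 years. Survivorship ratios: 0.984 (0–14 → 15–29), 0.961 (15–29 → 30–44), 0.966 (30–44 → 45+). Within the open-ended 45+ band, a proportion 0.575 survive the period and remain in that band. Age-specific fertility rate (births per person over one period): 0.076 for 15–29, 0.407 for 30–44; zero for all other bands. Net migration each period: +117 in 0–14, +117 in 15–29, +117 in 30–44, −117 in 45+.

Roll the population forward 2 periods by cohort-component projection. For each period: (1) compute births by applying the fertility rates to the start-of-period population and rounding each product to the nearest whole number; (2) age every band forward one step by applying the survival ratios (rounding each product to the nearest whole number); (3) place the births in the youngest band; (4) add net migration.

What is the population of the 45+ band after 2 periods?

1614

Call the groups 1 to 4, youngest first.
After projecting period 1:
Births: 930 * 0.076 = 71 ; 1200 * 0.407 = 488 → total 559
Group 2: 1550 * 0.984 = 1525
Group 3: 930 * 0.961 = 894
Group 4: 1200 * 0.966 + 470 * 0.575 = 1159 + 270 = 1429
Net migration: Group 1 + 117 → 676; Group 2 + 117 → 1642; Group 3 + 117 → 1011; Group 4 − 117 → 1312
→ [676, 1642, 1011, 1312]
After projecting period 2:
Births: 1642 * 0.076 = 125 ; 1011 * 0.407 = 411 → total 536
Group 2: 676 * 0.984 = 665
Group 3: 1642 * 0.961 = 1578
Group 4: 1011 * 0.966 + 1312 * 0.575 = 977 + 754 = 1731
Net migration: Group 1 + 117 → 653; Group 2 + 117 → 782; Group 3 + 117 → 1695; Group 4 − 117 → 1614
→ [653, 782, 1695, 1614]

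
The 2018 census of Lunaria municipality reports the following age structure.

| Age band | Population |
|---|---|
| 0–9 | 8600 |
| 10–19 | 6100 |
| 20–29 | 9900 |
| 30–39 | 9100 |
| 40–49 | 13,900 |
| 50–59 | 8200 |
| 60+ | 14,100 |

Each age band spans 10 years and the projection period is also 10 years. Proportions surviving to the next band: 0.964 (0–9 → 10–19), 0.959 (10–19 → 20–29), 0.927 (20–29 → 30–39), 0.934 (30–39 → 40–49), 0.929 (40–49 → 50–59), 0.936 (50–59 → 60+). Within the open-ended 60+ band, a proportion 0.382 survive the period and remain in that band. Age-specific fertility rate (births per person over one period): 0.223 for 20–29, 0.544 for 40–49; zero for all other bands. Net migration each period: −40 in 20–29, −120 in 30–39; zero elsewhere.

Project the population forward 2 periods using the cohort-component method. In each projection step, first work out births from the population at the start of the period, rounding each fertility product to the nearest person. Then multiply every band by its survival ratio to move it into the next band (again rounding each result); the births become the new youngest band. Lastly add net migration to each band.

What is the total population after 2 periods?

Period 1.
Births: 9900 × 0.223 = 2208, 13900 × 0.544 = 7562 → 9770
10–19: 8600 × 0.964 = 8290
20–29: 6100 × 0.959 = 5850
30–39: 9900 × 0.927 = 9177
40–49: 9100 × 0.934 = 8499
50–59: 13900 × 0.929 = 12913
60+: 8200 × 0.936 + 14100 × 0.382 = 7675 + 5386 = 13061
Net migration: 20–29 − 40 → 5810; 30–39 − 120 → 9057
Population now: 0–9=9770, 10–19=8290, 20–29=5810, 30–39=9057, 40–49=8499, 50–59=12913, 60+=13061
Period 2.
Births: 5810 × 0.223 = 1296, 8499 × 0.544 = 4623 → 5919
10–19: 9770 × 0.964 = 9418
20–29: 8290 × 0.959 = 7950
30–39: 5810 × 0.927 = 5386
40–49: 9057 × 0.934 = 8459
50–59: 8499 × 0.929 = 7896
60+: 12913 × 0.936 + 13061 × 0.382 = 12087 + 4989 = 17076
Net migration: 20–29 − 40 → 7910; 30–39 − 120 → 5266
Population now: 0–9=5919, 10–19=9418, 20–29=7910, 30–39=5266, 40–49=8459, 50–59=7896, 60+=17076
Total after period 2: 5919 + 9418 + 7910 + 5266 + 8459 + 7896 + 17076 = 61944

61944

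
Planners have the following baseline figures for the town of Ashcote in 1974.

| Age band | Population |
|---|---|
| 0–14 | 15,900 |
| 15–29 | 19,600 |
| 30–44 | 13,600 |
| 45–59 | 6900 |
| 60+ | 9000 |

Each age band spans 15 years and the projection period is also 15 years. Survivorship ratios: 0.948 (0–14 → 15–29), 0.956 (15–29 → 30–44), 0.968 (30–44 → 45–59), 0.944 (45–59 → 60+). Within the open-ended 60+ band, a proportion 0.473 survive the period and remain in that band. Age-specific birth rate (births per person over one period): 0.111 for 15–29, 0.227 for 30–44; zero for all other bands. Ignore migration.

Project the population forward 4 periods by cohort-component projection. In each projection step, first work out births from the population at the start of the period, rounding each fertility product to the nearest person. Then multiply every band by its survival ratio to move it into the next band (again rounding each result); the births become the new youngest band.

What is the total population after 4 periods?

40508

Call the bands 1 to 5, youngest first.
Period 1.
Births: 19600 × 0.111 = 2176  |  13600 × 0.227 = 3087 → 5263
Band 2: 15900 × 0.948 = 15073
Band 3: 19600 × 0.956 = 18738
Band 4: 13600 × 0.968 = 13165
Band 5: 6900 × 0.944 + 9000 × 0.473 = 6514 + 4257 = 10771
→ [5263, 15073, 18738, 13165, 10771]
Period 2.
Births: 15073 × 0.111 = 1673  |  18738 × 0.227 = 4254 → 5927
Band 2: 5263 × 0.948 = 4989
Band 3: 15073 × 0.956 = 14410
Band 4: 18738 × 0.968 = 18138
Band 5: 13165 × 0.944 + 10771 × 0.473 = 12428 + 5095 = 17523
→ [5927, 4989, 14410, 18138, 17523]
Period 3.
Births: 4989 × 0.111 = 554  |  14410 × 0.227 = 3271 → 3825
Band 2: 5927 × 0.948 = 5619
Band 3: 4989 × 0.956 = 4769
Band 4: 14410 × 0.968 = 13949
Band 5: 18138 × 0.944 + 17523 × 0.473 = 17122 + 8288 = 25410
→ [3825, 5619, 4769, 13949, 25410]
Period 4.
Births: 5619 × 0.111 = 624  |  4769 × 0.227 = 1083 → 1707
Band 2: 3825 × 0.948 = 3626
Band 3: 5619 × 0.956 = 5372
Band 4: 4769 × 0.968 = 4616
Band 5: 13949 × 0.944 + 25410 × 0.473 = 13168 + 12019 = 25187
→ [1707, 3626, 5372, 4616, 25187]
Total after period 4: 1707 + 3626 + 5372 + 4616 + 25187 = 40508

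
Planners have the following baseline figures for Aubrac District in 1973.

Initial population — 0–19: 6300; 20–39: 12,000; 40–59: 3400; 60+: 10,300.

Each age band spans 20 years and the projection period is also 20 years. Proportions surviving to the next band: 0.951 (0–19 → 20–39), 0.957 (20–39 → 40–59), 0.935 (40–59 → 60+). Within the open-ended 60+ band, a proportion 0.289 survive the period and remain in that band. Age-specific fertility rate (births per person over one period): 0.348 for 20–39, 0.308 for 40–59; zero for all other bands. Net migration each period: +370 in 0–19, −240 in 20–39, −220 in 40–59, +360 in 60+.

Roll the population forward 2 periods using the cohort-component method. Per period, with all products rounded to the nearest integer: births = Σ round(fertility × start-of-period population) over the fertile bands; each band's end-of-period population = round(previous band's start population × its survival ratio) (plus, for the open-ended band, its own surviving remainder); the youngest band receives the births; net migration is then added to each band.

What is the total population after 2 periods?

28978

After projecting period 1:
Births: 12000 × 0.348 = 4176 ; 3400 × 0.308 = 1047 → 5223
20–39: 6300 × 0.951 = 5991
40–59: 12000 × 0.957 = 11484
60+: 3400 × 0.935 + 10300 × 0.289 = 3179 + 2977 = 6156
Net migration: 0–19 + 370 → 5593; 20–39 − 240 → 5751; 40–59 − 220 → 11264; 60+ + 360 → 6516
→ [5593, 5751, 11264, 6516]
After projecting period 2:
Births: 5751 × 0.348 = 2001 ; 11264 × 0.308 = 3469 → 5470
20–39: 5593 × 0.951 = 5319
40–59: 5751 × 0.957 = 5504
60+: 11264 × 0.935 + 6516 × 0.289 = 10532 + 1883 = 12415
Net migration: 0–19 + 370 → 5840; 20–39 − 240 → 5079; 40–59 − 220 → 5284; 60+ + 360 → 12775
→ [5840, 5079, 5284, 12775]
Total after period 2: 5840 + 5079 + 5284 + 12775 = 28978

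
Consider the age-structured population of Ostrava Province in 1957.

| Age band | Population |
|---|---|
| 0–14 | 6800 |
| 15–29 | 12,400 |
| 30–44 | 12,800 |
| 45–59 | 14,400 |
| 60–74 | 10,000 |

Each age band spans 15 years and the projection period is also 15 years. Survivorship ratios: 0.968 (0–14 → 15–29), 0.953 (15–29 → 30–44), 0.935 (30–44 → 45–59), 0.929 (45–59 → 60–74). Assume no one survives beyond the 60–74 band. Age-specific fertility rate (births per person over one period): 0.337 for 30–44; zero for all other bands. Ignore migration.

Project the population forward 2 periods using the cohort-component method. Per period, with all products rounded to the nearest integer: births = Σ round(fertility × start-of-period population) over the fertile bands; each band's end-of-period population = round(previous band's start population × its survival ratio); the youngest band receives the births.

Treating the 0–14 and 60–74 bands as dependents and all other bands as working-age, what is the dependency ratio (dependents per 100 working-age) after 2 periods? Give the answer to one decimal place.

Period 1.
Births: 12800 × 0.337 = 4314
15–29: 6800 × 0.968 = 6582
30–44: 12400 × 0.953 = 11817
45–59: 12800 × 0.935 = 11968
60–74: 14400 × 0.929 = 13378
→ [4314, 6582, 11817, 11968, 13378]
Period 2.
Births: 11817 × 0.337 = 3982
15–29: 4314 × 0.968 = 4176
30–44: 6582 × 0.953 = 6273
45–59: 11817 × 0.935 = 11049
60–74: 11968 × 0.929 = 11118
→ [3982, 4176, 6273, 11049, 11118]
Dependents (band 0–14 + band 60–74) = 3982 + 11118 = 15100; working-age = 21498; ratio = 15100/21498 × 100 = 70.2

70.2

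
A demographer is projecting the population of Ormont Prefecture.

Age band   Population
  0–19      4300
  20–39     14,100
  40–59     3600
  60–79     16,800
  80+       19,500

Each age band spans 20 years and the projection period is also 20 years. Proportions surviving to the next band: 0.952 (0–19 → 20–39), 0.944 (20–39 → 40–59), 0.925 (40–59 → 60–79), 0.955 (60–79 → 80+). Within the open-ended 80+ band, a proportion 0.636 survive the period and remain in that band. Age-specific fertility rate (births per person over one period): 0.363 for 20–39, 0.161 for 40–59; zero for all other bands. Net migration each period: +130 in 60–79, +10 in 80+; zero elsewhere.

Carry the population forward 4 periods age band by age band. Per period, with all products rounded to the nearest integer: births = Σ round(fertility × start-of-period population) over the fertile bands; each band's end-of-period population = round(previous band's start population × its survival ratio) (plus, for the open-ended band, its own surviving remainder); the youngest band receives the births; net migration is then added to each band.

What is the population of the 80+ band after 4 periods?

Period 1.
Births: 14100 * 0.363 = 5118  |  3600 * 0.161 = 580 — total 5698
20–39: 4300 * 0.952 = 4094
40–59: 14100 * 0.944 = 13310
60–79: 3600 * 0.925 = 3330
80+: 16800 * 0.955 + 19500 * 0.636 = 16044 + 12402 = 28446
Net migration: 60–79 + 130 → 3460; 80+ + 10 → 28456
→ [5698, 4094, 13310, 3460, 28456]
Period 2.
Births: 4094 * 0.363 = 1486  |  13310 * 0.161 = 2143 — total 3629
20–39: 5698 * 0.952 = 5424
40–59: 4094 * 0.944 = 3865
60–79: 13310 * 0.925 = 12312
80+: 3460 * 0.955 + 28456 * 0.636 = 3304 + 18098 = 21402
Net migration: 60–79 + 130 → 12442; 80+ + 10 → 21412
→ [3629, 5424, 3865, 12442, 21412]
Period 3.
Births: 5424 * 0.363 = 1969  |  3865 * 0.161 = 622 — total 2591
20–39: 3629 * 0.952 = 3455
40–59: 5424 * 0.944 = 5120
60–79: 3865 * 0.925 = 3575
80+: 12442 * 0.955 + 21412 * 0.636 = 11882 + 13618 = 25500
Net migration: 60–79 + 130 → 3705; 80+ + 10 → 25510
→ [2591, 3455, 5120, 3705, 25510]
Period 4.
Births: 3455 * 0.363 = 1254  |  5120 * 0.161 = 824 — total 2078
20–39: 2591 * 0.952 = 2467
40–59: 3455 * 0.944 = 3262
60–79: 5120 * 0.925 = 4736
80+: 3705 * 0.955 + 25510 * 0.636 = 3538 + 16224 = 19762
Net migration: 60–79 + 130 → 4866; 80+ + 10 → 19772
→ [2078, 2467, 3262, 4866, 19772]

19772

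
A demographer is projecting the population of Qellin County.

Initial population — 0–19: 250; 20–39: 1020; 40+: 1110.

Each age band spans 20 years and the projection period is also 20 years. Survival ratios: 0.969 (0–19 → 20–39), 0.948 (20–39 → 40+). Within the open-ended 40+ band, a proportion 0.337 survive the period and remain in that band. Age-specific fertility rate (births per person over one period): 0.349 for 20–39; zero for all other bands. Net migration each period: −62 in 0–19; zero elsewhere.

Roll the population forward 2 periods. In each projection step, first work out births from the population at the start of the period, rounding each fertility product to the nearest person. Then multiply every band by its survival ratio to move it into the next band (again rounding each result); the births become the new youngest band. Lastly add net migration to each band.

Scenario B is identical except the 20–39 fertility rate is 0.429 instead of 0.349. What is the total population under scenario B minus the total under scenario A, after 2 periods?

After projecting period 1:
Births: 1020 × 0.349 = 356
20–39: 250 × 0.969 = 242
40+: 1020 × 0.948 + 1110 × 0.337 = 967 + 374 = 1341
Net migration: 0–19 − 62 → 294
→ [294, 242, 1341]
After projecting period 2:
Births: 242 × 0.349 = 84
20–39: 294 × 0.969 = 285
40+: 242 × 0.948 + 1341 × 0.337 = 229 + 452 = 681
Net migration: 0–19 − 62 → 22
→ [22, 285, 681]
Scenario A total after 2 periods: 988
Scenario B projection —
After projecting period 1:
Births: 1020 × 0.429 = 438
20–39: 250 × 0.969 = 242
40+: 1020 × 0.948 + 1110 × 0.337 = 967 + 374 = 1341
Net migration: 0–19 − 62 → 376
→ [376, 242, 1341]
After projecting period 2:
Births: 242 × 0.429 = 104
20–39: 376 × 0.969 = 364
40+: 242 × 0.948 + 1341 × 0.337 = 229 + 452 = 681
Net migration: 0–19 − 62 → 42
→ [42, 364, 681]
Scenario B total after 2 periods: 1087
Difference B − A = 1087 − 988 = 99

99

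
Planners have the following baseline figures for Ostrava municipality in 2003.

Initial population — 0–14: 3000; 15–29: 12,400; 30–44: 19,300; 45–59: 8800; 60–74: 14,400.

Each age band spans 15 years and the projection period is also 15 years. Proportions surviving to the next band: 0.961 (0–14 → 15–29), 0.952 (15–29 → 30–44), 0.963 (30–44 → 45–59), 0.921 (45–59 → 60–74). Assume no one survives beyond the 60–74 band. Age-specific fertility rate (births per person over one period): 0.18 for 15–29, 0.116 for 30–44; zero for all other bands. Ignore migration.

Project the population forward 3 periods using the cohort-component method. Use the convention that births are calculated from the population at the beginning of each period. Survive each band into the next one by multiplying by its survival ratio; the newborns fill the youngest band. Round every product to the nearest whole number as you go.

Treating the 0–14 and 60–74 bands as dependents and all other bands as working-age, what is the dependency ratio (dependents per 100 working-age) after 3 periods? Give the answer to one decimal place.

135.2

(Groups numbered youngest = 1 to oldest = 5.)
Period 1.
Births: 12400 * 0.18 = 2232, 19300 * 0.116 = 2239 → 4471
Group 2: 3000 * 0.961 = 2883
Group 3: 12400 * 0.952 = 11805
Group 4: 19300 * 0.963 = 18586
Group 5: 8800 * 0.921 = 8105
End of period: [4471, 2883, 11805, 18586, 8105]
Period 2.
Births: 2883 * 0.18 = 519, 11805 * 0.116 = 1369 → 1888
Group 2: 4471 * 0.961 = 4297
Group 3: 2883 * 0.952 = 2745
Group 4: 11805 * 0.963 = 11368
Group 5: 18586 * 0.921 = 17118
End of period: [1888, 4297, 2745, 11368, 17118]
Period 3.
Births: 4297 * 0.18 = 773, 2745 * 0.116 = 318 → 1091
Group 2: 1888 * 0.961 = 1814
Group 3: 4297 * 0.952 = 4091
Group 4: 2745 * 0.963 = 2643
Group 5: 11368 * 0.921 = 10470
End of period: [1091, 1814, 4091, 2643, 10470]
Dependents (band 0–14 + band 60–74) = 1091 + 10470 = 11561; working-age = 8548; ratio = 11561/8548 × 100 = 135.2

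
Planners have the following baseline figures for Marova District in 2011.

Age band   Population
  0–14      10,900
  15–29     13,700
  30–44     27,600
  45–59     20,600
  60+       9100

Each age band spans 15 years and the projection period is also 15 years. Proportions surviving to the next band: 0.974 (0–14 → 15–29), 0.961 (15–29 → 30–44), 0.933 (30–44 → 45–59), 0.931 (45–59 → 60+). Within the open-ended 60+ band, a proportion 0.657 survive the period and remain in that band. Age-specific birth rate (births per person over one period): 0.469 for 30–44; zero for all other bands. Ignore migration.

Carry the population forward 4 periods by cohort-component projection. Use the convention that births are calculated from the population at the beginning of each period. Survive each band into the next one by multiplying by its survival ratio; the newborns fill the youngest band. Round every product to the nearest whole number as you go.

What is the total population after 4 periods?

Numbering the groups 1..5 from youngest to oldest:
Period 1:
Births: 27600 * 0.469 = 12944
Group 2: 10900 * 0.974 = 10617
Group 3: 13700 * 0.961 = 13166
Group 4: 27600 * 0.933 = 25751
Group 5: 20600 * 0.931 + 9100 * 0.657 = 19179 + 5979 = 25158
Giving 12944 / 10617 / 13166 / 25751 / 25158.
Period 2:
Births: 13166 * 0.469 = 6175
Group 2: 12944 * 0.974 = 12607
Group 3: 10617 * 0.961 = 10203
Group 4: 13166 * 0.933 = 12284
Group 5: 25751 * 0.931 + 25158 * 0.657 = 23974 + 16529 = 40503
Giving 6175 / 12607 / 10203 / 12284 / 40503.
Period 3:
Births: 10203 * 0.469 = 4785
Group 2: 6175 * 0.974 = 6014
Group 3: 12607 * 0.961 = 12115
Group 4: 10203 * 0.933 = 9519
Group 5: 12284 * 0.931 + 40503 * 0.657 = 11436 + 26610 = 38046
Giving 4785 / 6014 / 12115 / 9519 / 38046.
Period 4:
Births: 12115 * 0.469 = 5682
Group 2: 4785 * 0.974 = 4661
Group 3: 6014 * 0.961 = 5779
Group 4: 12115 * 0.933 = 11303
Group 5: 9519 * 0.931 + 38046 * 0.657 = 8862 + 24996 = 33858
Giving 5682 / 4661 / 5779 / 11303 / 33858.
Total after period 4: 5682 + 4661 + 5779 + 11303 + 33858 = 61283

61283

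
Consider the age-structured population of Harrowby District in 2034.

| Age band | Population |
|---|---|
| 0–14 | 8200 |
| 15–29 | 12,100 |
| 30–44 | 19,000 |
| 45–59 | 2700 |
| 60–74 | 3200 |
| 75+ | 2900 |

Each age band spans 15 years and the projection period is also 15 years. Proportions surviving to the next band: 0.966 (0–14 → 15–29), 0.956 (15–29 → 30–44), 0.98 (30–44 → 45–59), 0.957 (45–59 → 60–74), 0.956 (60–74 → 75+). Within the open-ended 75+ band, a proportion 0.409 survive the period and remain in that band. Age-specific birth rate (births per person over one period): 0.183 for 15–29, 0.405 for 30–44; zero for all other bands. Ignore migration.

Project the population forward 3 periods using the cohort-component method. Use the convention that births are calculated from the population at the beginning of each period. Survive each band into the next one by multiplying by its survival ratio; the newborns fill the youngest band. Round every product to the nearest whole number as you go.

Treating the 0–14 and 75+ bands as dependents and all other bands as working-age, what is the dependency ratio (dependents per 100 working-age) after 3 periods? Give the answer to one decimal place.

70.7

Period 1:
Births: 12100 × 0.183 = 2214 ; 19000 × 0.405 = 7695 → total 9909
15–29: 8200 × 0.966 = 7921
30–44: 12100 × 0.956 = 11568
45–59: 19000 × 0.98 = 18620
60–74: 2700 × 0.957 = 2584
75+: 3200 × 0.956 + 2900 × 0.409 = 3059 + 1186 = 4245
End of period: [9909, 7921, 11568, 18620, 2584, 4245]
Period 2:
Births: 7921 × 0.183 = 1450 ; 11568 × 0.405 = 4685 → total 6135
15–29: 9909 × 0.966 = 9572
30–44: 7921 × 0.956 = 7572
45–59: 11568 × 0.98 = 11337
60–74: 18620 × 0.957 = 17819
75+: 2584 × 0.956 + 4245 × 0.409 = 2470 + 1736 = 4206
End of period: [6135, 9572, 7572, 11337, 17819, 4206]
Period 3:
Births: 9572 × 0.183 = 1752 ; 7572 × 0.405 = 3067 → total 4819
15–29: 6135 × 0.966 = 5926
30–44: 9572 × 0.956 = 9151
45–59: 7572 × 0.98 = 7421
60–74: 11337 × 0.957 = 10850
75+: 17819 × 0.956 + 4206 × 0.409 = 17035 + 1720 = 18755
End of period: [4819, 5926, 9151, 7421, 10850, 18755]
Dependents (band 0–14 + band 75+) = 4819 + 18755 = 23574; working-age = 33348; ratio = 23574/33348 × 100 = 70.7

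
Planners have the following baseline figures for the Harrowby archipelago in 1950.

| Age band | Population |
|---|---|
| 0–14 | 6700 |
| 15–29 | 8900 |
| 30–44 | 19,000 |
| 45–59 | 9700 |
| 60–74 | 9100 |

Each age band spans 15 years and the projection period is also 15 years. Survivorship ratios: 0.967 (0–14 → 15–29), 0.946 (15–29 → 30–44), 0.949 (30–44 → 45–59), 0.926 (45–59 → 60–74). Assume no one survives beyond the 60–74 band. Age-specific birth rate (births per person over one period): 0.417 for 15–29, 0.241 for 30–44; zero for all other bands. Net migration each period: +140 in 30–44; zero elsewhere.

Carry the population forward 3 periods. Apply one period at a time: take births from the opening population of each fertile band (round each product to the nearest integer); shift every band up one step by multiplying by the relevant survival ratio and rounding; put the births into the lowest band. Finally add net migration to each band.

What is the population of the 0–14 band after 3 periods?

Period 1:
Births: 8900 * 0.417 = 3711, 19000 * 0.241 = 4579 ⇒ total 8290
15–29: 6700 * 0.967 = 6479
30–44: 8900 * 0.946 = 8419
45–59: 19000 * 0.949 = 18031
60–74: 9700 * 0.926 = 8982
Net migration: 30–44 + 140 → 8559
Giving 8290 / 6479 / 8559 / 18031 / 8982.
Period 2:
Births: 6479 * 0.417 = 2702, 8559 * 0.241 = 2063 ⇒ total 4765
15–29: 8290 * 0.967 = 8016
30–44: 6479 * 0.946 = 6129
45–59: 8559 * 0.949 = 8122
60–74: 18031 * 0.926 = 16697
Net migration: 30–44 + 140 → 6269
Giving 4765 / 8016 / 6269 / 8122 / 16697.
Period 3:
Births: 8016 * 0.417 = 3343, 6269 * 0.241 = 1511 ⇒ total 4854
15–29: 4765 * 0.967 = 4608
30–44: 8016 * 0.946 = 7583
45–59: 6269 * 0.949 = 5949
60–74: 8122 * 0.926 = 7521
Net migration: 30–44 + 140 → 7723
Giving 4854 / 4608 / 7723 / 5949 / 7521.

4854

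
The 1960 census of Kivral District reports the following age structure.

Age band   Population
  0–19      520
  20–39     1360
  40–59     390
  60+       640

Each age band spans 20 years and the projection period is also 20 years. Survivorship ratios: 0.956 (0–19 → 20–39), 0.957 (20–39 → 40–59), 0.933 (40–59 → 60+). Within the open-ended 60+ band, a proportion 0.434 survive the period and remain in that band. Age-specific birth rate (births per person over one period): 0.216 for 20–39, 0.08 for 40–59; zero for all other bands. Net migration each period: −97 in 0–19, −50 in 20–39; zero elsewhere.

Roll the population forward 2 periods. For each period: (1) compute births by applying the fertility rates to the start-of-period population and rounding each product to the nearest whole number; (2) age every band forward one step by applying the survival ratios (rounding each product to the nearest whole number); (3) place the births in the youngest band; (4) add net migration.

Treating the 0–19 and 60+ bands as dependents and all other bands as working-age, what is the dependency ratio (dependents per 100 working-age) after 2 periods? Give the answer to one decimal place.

Period 1:
Births: 1360 × 0.216 = 294, 390 × 0.08 = 31 ⇒ total 325
20–39: 520 × 0.956 = 497
40–59: 1360 × 0.957 = 1302
60+: 390 × 0.933 + 640 × 0.434 = 364 + 278 = 642
Net migration: 0–19 − 97 → 228; 20–39 − 50 → 447
→ [228, 447, 1302, 642]
Period 2:
Births: 447 × 0.216 = 97, 1302 × 0.08 = 104 ⇒ total 201
20–39: 228 × 0.956 = 218
40–59: 447 × 0.957 = 428
60+: 1302 × 0.933 + 642 × 0.434 = 1215 + 279 = 1494
Net migration: 0–19 − 97 → 104; 20–39 − 50 → 168
→ [104, 168, 428, 1494]
Dependents (band 0–19 + band 60+) = 104 + 1494 = 1598; working-age = 596; ratio = 1598/596 × 100 = 268.1

268.1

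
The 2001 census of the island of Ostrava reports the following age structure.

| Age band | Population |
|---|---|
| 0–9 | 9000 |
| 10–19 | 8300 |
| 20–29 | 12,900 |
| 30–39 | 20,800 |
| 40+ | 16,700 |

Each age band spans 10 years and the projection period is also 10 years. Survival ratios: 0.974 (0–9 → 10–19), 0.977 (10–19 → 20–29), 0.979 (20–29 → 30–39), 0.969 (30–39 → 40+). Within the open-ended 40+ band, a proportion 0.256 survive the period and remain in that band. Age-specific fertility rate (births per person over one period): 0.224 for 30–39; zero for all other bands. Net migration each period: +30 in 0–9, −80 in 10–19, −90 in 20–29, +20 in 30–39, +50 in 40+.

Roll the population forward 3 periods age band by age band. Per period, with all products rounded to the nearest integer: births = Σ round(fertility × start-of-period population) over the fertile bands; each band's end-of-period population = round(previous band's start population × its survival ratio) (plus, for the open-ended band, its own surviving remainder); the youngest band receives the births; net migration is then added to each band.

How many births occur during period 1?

4659

Period 1:
Births: 20800 × 0.224 = 4659
10–19: 9000 × 0.974 = 8766
20–29: 8300 × 0.977 = 8109
30–39: 12900 × 0.979 = 12629
40+: 20800 × 0.969 + 16700 × 0.256 = 20155 + 4275 = 24430
Net migration: 0–9 + 30 → 4689; 10–19 − 80 → 8686; 20–29 − 90 → 8019; 30–39 + 20 → 12649; 40+ + 50 → 24480
Giving 4689 / 8686 / 8019 / 12649 / 24480.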